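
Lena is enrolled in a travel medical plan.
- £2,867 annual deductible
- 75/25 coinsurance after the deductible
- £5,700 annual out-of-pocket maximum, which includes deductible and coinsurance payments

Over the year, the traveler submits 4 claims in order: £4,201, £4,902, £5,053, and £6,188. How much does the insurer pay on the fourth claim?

#1 (£4,201): £2,867 finishes the deductible; £1,334 goes to coinsurance; traveler's 25% is £333.50. Traveler owes £3,200.50 (running OOP £3,200.50). Plan pays £4,201 − £3,200.50 = £1,000.50.
#2 (£4,902): 25% coinsurance on £4,902 = £1,225.50. Cost to traveler: £1,225.50. OOP to date £4,426. Insurer: £4,902 − £1,225.50 = £3,676.50.
#3 (£5,053): deductible already satisfied, so traveler's share is 25% × £5,053 = £1,263.25. Traveler owes £1,263.25 (running OOP £5,689.25). Plan pays £5,053 − £1,263.25 = £3,789.75.
#4 (£6,188): 25% coinsurance on £6,188 = £1,547. That would push OOP to £7,236.25, over the £5,700 cap, so traveler pays £5,700 − £5,689.25 = £10.75. Plan pays £6,188 − £10.75 = £6,177.25.

£6,177.25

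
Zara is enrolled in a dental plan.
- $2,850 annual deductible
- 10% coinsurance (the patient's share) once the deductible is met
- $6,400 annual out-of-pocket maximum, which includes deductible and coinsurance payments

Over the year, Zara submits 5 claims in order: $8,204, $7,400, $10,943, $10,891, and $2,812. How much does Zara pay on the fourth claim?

$1,089.10

#1 ($8,204): $2,850 to deductible, leaving $5,354; patient's 10% is $535.40. Patient pays $3,385.40; OOP now $3,385.40.
#2 ($7,400): 10% coinsurance on $7,400 = $740. Patient pays $740; OOP now $4,125.40.
#3 ($10,943): deductible already satisfied, so patient's share is 10% × $10,943 = $1,094.30. Patient pays $1,094.30; OOP now $5,219.70.
#4 ($10,891): 10% coinsurance on $10,891 = $1,089.10. Patient pays $1,089.10; OOP now $6,308.80.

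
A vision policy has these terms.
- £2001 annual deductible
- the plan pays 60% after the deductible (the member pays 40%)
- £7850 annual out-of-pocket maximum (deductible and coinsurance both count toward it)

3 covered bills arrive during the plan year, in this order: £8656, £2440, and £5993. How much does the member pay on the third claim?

Bill 1, £8656: £2001 finishes the deductible; £6655 goes to coinsurance; member's 40% is £2662. Member owes £4663 (running OOP £4663).
Bill 2, £2440: deductible already satisfied, so member's share is 40% × £2440 = £976. Member owes £976 (running OOP £5639).
Bill 3, £5993: deductible already satisfied, so member's share is 40% × £5993 = £2397.20. OOP would hit £8036.20 > £7850, so the cap limits the member to £7850 − £5639 = £2211.

£2211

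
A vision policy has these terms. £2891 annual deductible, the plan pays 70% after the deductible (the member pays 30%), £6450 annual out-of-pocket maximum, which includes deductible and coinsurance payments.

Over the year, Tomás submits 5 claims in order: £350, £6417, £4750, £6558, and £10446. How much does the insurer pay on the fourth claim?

£5586.80

Bill 1, £350: fully absorbed by the deductible. Cost to member: £350. OOP to date £350. Plan pays £350 − £350 = £0.
Bill 2, £6417: £2541 to deductible, leaving £3876; 30% of £3876 = £1162.80. Member owes £3703.80 (running OOP £4053.80). Insurer: £6417 − £3703.80 = £2713.20.
Bill 3, £4750: deductible already satisfied, so member's share is 30% × £4750 = £1425. Cost to member: £1425. OOP to date £5478.80. Insurer: £4750 − £1425 = £3325.
Bill 4, £6558: 30% coinsurance on £6558 = £1967.40. Adding that to £5478.80 gives £7446.20, past the £6450 cap; member pays only £6450 − £5478.80 = £971.20. Plan pays £6558 − £971.20 = £5586.80.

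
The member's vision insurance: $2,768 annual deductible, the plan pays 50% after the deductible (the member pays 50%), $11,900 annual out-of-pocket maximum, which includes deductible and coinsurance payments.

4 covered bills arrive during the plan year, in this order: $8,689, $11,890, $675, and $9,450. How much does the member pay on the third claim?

Claim 1 — $8,689: $2,768 to deductible, leaving $5,921; 50% of $5,921 = $2,960.50. Member pays $5,728.50; OOP now $5,728.50.
Claim 2 — $11,890: 50% coinsurance on $11,890 = $5,945. Member owes $5,945 (running OOP $11,673.50).
Claim 3 — $675: deductible met; 50% of $675 = $337.50. That would push OOP to $12,011, over the $11,900 cap, so member pays $11,900 − $11,673.50 = $226.50.

$226.50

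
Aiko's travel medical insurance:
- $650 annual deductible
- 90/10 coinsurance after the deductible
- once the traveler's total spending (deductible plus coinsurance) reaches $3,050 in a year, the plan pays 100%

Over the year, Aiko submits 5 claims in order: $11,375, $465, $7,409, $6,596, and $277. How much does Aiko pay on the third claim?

#1 ($11,375): deductible takes $650, $10,725 remains; traveler's 10% is $1,072.50. Cost to traveler: $1,722.50. OOP to date $1,722.50.
#2 ($465): 10% coinsurance on $465 = $46.50. Traveler owes $46.50 (running OOP $1,769).
#3 ($7,409): deductible met; 10% of $7,409 = $740.90. Traveler pays $740.90; OOP now $2,509.90.

$740.90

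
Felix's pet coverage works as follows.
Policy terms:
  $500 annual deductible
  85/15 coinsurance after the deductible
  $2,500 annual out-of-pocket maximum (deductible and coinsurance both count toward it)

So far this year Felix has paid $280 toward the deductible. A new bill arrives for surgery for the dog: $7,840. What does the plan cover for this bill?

Deductible still to meet: $500 − $280 = $220.
That leaves $7,840 − $220 = $7,620 for coinsurance.
Owner's 15% share of $7,620 is $1,143.
That puts the owner's cost at $220 + $1,143 = $1,363 before any cap.
Total out-of-pocket so far would be $280 + $1,363 = $1,643, below the $2,500 cap — no reduction.
The insurer covers the remainder: $7,840 − $1,363 = $6,477.

$6,477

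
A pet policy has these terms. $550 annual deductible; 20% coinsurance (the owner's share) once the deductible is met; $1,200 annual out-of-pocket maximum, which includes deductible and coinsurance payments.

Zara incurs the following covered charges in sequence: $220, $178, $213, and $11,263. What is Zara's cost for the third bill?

$164.20

Bill 1, $220: entire amount goes to the deductible. Cost to owner: $220. OOP to date $220.
Bill 2, $178: all of it applies to the deductible. Owner owes $178 (running OOP $398).
Bill 3, $213: deductible takes $152, $61 remains; owner's 20% is $12.20. Owner owes $164.20 (running OOP $562.20).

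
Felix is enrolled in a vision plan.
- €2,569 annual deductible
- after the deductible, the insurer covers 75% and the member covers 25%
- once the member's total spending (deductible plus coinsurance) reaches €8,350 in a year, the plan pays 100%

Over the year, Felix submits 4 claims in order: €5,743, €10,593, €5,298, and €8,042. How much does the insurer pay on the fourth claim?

Bill 1, €5,743: deductible takes €2,569, €3,174 remains; coinsurance €3,174 × 25% = €793.50. Cost to member: €3,362.50. OOP to date €3,362.50. Insurer: €5,743 − €3,362.50 = €2,380.50.
Bill 2, €10,593: deductible met; 25% of €10,593 = €2,648.25. Member pays €2,648.25; OOP now €6,010.75. Insurer: €10,593 − €2,648.25 = €7,944.75.
Bill 3, €5,298: deductible already satisfied, so member's share is 25% × €5,298 = €1,324.50. Cost to member: €1,324.50. OOP to date €7,335.25. Plan pays €5,298 − €1,324.50 = €3,973.50.
Bill 4, €8,042: 25% coinsurance on €8,042 = €2,010.50. That would push OOP to €9,345.75, over the €8,350 cap, so member pays €8,350 − €7,335.25 = €1,014.75. Insurer: €8,042 − €1,014.75 = €7,027.25.

€7,027.25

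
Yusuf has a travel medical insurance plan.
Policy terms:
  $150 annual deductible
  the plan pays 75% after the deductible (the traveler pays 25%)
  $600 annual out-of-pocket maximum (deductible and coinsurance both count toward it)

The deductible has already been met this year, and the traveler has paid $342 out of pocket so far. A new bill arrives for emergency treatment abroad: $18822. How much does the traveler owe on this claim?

With the deductible met, the entire $18822 is subject to coinsurance.
Traveler's 25% share of $18822 is $4705.50.
Year-to-date out-of-pocket would reach $342 + $4705.50 = $5047.50, above the $600 maximum, so the traveler pays only $600 − $342 = $258.

$258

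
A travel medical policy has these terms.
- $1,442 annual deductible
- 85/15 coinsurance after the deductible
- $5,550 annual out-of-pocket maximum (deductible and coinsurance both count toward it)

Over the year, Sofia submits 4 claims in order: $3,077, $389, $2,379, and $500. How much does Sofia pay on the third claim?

$356.85

#1 ($3,077): $1,442 to deductible, leaving $1,635; coinsurance $1,635 × 15% = $245.25. Traveler pays $1,687.25; OOP now $1,687.25.
#2 ($389): deductible already satisfied, so traveler's share is 15% × $389 = $58.35. Cost to traveler: $58.35. OOP to date $1,745.60.
#3 ($2,379): 15% coinsurance on $2,379 = $356.85. Traveler pays $356.85; OOP now $2,102.45.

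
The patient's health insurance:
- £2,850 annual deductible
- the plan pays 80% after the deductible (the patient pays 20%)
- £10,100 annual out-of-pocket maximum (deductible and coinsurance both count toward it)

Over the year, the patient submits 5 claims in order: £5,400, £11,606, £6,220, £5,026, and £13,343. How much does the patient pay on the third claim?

Bill 1, £5,400: £2,850 finishes the deductible; £2,550 goes to coinsurance; 20% of £2,550 = £510. Patient pays £3,360; OOP now £3,360.
Bill 2, £11,606: 20% coinsurance on £11,606 = £2,321.20. Cost to patient: £2,321.20. OOP to date £5,681.20.
Bill 3, £6,220: deductible already satisfied, so patient's share is 20% × £6,220 = £1,244. Patient owes £1,244 (running OOP £6,925.20).

£1,244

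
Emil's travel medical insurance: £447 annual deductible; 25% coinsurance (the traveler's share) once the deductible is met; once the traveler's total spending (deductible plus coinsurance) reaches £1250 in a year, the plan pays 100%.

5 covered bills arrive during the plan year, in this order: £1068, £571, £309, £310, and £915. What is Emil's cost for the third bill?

Claim 1 (£1068): £447 to deductible, leaving £621; traveler's 25% is £155.25. Traveler owes £602.25 (running OOP £602.25).
Claim 2 (£571): 25% coinsurance on £571 = £142.75. Traveler owes £142.75 (running OOP £745).
Claim 3 (£309): deductible met; 25% of £309 = £77.25. Cost to traveler: £77.25. OOP to date £822.25.

£77.25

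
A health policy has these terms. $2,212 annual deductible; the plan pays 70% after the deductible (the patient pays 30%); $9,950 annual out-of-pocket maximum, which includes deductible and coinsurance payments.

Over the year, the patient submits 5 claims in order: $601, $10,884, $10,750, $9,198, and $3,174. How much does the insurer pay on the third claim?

Claim 1 — $601: entire amount goes to the deductible. Patient owes $601 (running OOP $601). Insurer: $601 − $601 = $0.
Claim 2 — $10,884: $1,611 to deductible, leaving $9,273; patient's 30% is $2,781.90. Patient owes $4,392.90 (running OOP $4,993.90). Plan pays $10,884 − $4,392.90 = $6,491.10.
Claim 3 — $10,750: 30% coinsurance on $10,750 = $3,225. Patient pays $3,225; OOP now $8,218.90. Plan pays $10,750 − $3,225 = $7,525.

$7,525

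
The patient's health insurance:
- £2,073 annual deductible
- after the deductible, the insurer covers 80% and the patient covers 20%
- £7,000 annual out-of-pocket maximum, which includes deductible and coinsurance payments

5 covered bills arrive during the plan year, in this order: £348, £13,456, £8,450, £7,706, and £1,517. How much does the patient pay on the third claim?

£1,690

Bill 1, £348: entire amount goes to the deductible. Patient pays £348; OOP now £348.
Bill 2, £13,456: deductible takes £1,725, £11,731 remains; 20% of £11,731 = £2,346.20. Patient pays £4,071.20; OOP now £4,419.20.
Bill 3, £8,450: 20% coinsurance on £8,450 = £1,690. Cost to patient: £1,690. OOP to date £6,109.20.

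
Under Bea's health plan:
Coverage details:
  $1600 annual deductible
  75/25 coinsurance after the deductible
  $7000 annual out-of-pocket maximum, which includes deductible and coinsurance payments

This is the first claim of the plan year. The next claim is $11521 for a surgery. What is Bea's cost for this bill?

The full $1600 deductible is still open; $1600 of this bill applies to it.
That leaves $11521 − $1600 = $9921 for coinsurance.
Coinsurance: $9921 × 25% = $2480.25.
That puts the patient's cost at $1600 + $2480.25 = $4080.25 before any cap.
Cumulative spending $0 + $4080.25 = $4080.25 stays under the $7000 maximum.

$4080.25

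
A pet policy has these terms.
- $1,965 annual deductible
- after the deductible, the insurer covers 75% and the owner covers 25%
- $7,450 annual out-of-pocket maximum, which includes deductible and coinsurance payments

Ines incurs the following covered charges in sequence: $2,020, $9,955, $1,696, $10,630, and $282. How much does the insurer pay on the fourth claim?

Claim 1 ($2,020): deductible takes $1,965, $55 remains; coinsurance $55 × 25% = $13.75. Cost to owner: $1,978.75. OOP to date $1,978.75. Insurer: $2,020 − $1,978.75 = $41.25.
Claim 2 ($9,955): deductible already satisfied, so owner's share is 25% × $9,955 = $2,488.75. Owner pays $2,488.75; OOP now $4,467.50. Insurer: $9,955 − $2,488.75 = $7,466.25.
Claim 3 ($1,696): deductible met; 25% of $1,696 = $424. Owner owes $424 (running OOP $4,891.50). Insurer: $1,696 − $424 = $1,272.
Claim 4 ($10,630): deductible already satisfied, so owner's share is 25% × $10,630 = $2,657.50. That would push OOP to $7,549, over the $7,450 cap, so owner pays $7,450 − $4,891.50 = $2,558.50. Insurer: $10,630 − $2,558.50 = $8,071.50.

$8,071.50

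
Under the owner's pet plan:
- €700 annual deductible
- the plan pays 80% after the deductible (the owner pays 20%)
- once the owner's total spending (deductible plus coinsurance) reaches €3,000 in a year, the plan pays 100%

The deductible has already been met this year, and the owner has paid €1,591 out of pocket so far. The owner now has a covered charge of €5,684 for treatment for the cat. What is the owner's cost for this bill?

€1,136.80

With the deductible met, the entire €5,684 is subject to coinsurance.
Coinsurance: €5,684 × 20% = €1,136.80.
Cumulative spending €1,591 + €1,136.80 = €2,727.80 stays under the €3,000 maximum.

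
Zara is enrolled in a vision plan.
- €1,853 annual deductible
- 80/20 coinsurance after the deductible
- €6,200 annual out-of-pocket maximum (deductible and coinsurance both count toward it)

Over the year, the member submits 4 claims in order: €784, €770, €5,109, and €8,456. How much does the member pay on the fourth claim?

€1,691.20

Claim 1 — €784: fully absorbed by the deductible. Cost to member: €784. OOP to date €784.
Claim 2 — €770: entire amount goes to the deductible. Member owes €770 (running OOP €1,554).
Claim 3 — €5,109: €299 finishes the deductible; €4,810 goes to coinsurance; 20% of €4,810 = €962. Member pays €1,261; OOP now €2,815.
Claim 4 — €8,456: deductible already satisfied, so member's share is 20% × €8,456 = €1,691.20. Cost to member: €1,691.20. OOP to date €4,506.20.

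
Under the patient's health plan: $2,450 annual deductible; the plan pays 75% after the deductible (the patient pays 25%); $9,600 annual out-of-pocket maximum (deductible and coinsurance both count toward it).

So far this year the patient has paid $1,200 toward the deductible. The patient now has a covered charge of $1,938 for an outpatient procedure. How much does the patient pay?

Deductible still to meet: $2,450 − $1,200 = $1,250.
That leaves $1,938 − $1,250 = $688 for coinsurance.
Coinsurance: $688 × 25% = $172.
Patient responsibility before any cap: $1,250 + $172 = $1,422.
Total out-of-pocket so far would be $1,200 + $1,422 = $2,622, below the $9,600 cap — no reduction.

$1,422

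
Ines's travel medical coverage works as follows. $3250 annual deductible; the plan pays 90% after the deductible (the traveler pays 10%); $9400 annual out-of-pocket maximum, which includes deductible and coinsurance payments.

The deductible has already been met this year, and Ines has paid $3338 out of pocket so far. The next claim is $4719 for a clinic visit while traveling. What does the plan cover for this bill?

The deductible is already satisfied, so the full bill goes to coinsurance.
10% of $4719 = $471.90 falls to the traveler.
Cumulative spending $3338 + $471.90 = $3809.90 stays under the $9400 maximum.
Insurer pays the balance: $4719 − $471.90 = $4247.10.

$4247.10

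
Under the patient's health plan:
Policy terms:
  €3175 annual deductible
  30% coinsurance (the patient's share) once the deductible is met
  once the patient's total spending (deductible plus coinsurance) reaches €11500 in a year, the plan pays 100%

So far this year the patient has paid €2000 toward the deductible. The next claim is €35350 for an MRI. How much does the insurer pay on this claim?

Remaining deductible: €3175 − €2000 = €1175.
The remaining €34175 (= €35350 − €1175) moves to coinsurance.
Patient's 30% share of €34175 is €10252.50.
Patient responsibility before any cap: €1175 + €10252.50 = €11427.50.
That would bring total out-of-pocket to €13427.50, past the €11500 cap. The patient is capped at €11500 − €2000 = €9500 on this claim.
Insurer pays the balance: €35350 − €9500 = €25850.

€25850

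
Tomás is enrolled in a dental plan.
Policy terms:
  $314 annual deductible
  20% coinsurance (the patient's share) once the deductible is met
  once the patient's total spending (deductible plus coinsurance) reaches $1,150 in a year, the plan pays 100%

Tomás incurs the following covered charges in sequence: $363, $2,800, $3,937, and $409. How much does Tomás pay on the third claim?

$266.20

Bill 1, $363: $314 finishes the deductible; $49 goes to coinsurance; patient's 20% is $9.80. Patient owes $323.80 (running OOP $323.80).
Bill 2, $2,800: 20% coinsurance on $2,800 = $560. Patient pays $560; OOP now $883.80.
Bill 3, $3,937: deductible met; 20% of $3,937 = $787.40. Adding that to $883.80 gives $1,671.20, past the $1,150 cap; patient pays only $1,150 − $883.80 = $266.20.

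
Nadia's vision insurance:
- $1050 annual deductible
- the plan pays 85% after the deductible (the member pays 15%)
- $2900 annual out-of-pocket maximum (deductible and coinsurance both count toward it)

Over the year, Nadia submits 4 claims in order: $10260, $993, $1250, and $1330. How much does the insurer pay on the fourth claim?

Bill 1, $10260: $1050 finishes the deductible; $9210 goes to coinsurance; coinsurance $9210 × 15% = $1381.50. Cost to member: $2431.50. OOP to date $2431.50. Plan pays $10260 − $2431.50 = $7828.50.
Bill 2, $993: deductible met; 15% of $993 = $148.95. Member owes $148.95 (running OOP $2580.45). Insurer: $993 − $148.95 = $844.05.
Bill 3, $1250: deductible met; 15% of $1250 = $187.50. Member pays $187.50; OOP now $2767.95. Insurer: $1250 − $187.50 = $1062.50.
Bill 4, $1330: deductible already satisfied, so member's share is 15% × $1330 = $199.50. Adding that to $2767.95 gives $2967.45, past the $2900 cap; member pays only $2900 − $2767.95 = $132.05. Insurer: $1330 − $132.05 = $1197.95.

$1197.95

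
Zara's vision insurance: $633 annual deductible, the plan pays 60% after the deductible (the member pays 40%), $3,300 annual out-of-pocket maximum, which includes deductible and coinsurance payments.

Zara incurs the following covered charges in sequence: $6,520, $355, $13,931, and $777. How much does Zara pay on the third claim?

Claim 1 — $6,520: deductible takes $633, $5,887 remains; member's 40% is $2,354.80. Cost to member: $2,987.80. OOP to date $2,987.80.
Claim 2 — $355: deductible already satisfied, so member's share is 40% × $355 = $142. Member owes $142 (running OOP $3,129.80).
Claim 3 — $13,931: deductible met; 40% of $13,931 = $5,572.40. OOP would hit $8,702.20 > $3,300, so the cap limits the member to $3,300 − $3,129.80 = $170.20.

$170.20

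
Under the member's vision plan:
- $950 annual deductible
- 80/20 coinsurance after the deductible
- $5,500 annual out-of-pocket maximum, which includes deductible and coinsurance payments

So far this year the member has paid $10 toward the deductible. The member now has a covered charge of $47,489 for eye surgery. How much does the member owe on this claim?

$5,490

Remaining deductible: $950 − $10 = $940.
After the $940 deductible portion, $47,489 − $940 = $46,549 is subject to coinsurance.
Coinsurance: $46,549 × 20% = $9,309.80.
Member responsibility before any cap: $940 + $9,309.80 = $10,249.80.
Year-to-date out-of-pocket would reach $10 + $10,249.80 = $10,259.80, above the $5,500 maximum, so the member pays only $5,500 − $10 = $5,490.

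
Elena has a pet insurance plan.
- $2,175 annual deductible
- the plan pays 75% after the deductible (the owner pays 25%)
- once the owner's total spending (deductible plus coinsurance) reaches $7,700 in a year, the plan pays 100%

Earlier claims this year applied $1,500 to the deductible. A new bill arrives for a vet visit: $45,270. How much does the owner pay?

$6,200

Deductible still to meet: $2,175 − $1,500 = $675.
That leaves $45,270 − $675 = $44,595 for coinsurance.
25% of $44,595 = $11,148.75 falls to the owner.
That puts the owner's cost at $675 + $11,148.75 = $11,823.75 before any cap.
Adding $11,823.75 to the $1,500 already spent would give $13,323.75, which exceeds the $7,700 cap; the owner pays just $7,700 − $1,500 = $6,200.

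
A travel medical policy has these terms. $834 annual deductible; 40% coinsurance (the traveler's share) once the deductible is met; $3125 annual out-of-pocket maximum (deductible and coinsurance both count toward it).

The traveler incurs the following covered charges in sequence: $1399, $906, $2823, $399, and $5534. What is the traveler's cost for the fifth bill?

Claim 1 — $1399: $834 to deductible, leaving $565; traveler's 40% is $226. Traveler pays $1060; OOP now $1060.
Claim 2 — $906: 40% coinsurance on $906 = $362.40. Cost to traveler: $362.40. OOP to date $1422.40.
Claim 3 — $2823: deductible met; 40% of $2823 = $1129.20. Traveler owes $1129.20 (running OOP $2551.60).
Claim 4 — $399: deductible already satisfied, so traveler's share is 40% × $399 = $159.60. Cost to traveler: $159.60. OOP to date $2711.20.
Claim 5 — $5534: 40% coinsurance on $5534 = $2213.60. That would push OOP to $4924.80, over the $3125 cap, so traveler pays $3125 − $2711.20 = $413.80.

$413.80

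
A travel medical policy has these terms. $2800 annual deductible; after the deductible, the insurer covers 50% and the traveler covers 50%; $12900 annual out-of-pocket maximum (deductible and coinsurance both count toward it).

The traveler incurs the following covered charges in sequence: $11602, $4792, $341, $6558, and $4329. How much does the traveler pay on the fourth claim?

$3132.50

Bill 1, $11602: deductible takes $2800, $8802 remains; coinsurance $8802 × 50% = $4401. Traveler pays $7201; OOP now $7201.
Bill 2, $4792: 50% coinsurance on $4792 = $2396. Traveler pays $2396; OOP now $9597.
Bill 3, $341: deductible met; 50% of $341 = $170.50. Traveler pays $170.50; OOP now $9767.50.
Bill 4, $6558: deductible already satisfied, so traveler's share is 50% × $6558 = $3279. OOP would hit $13046.50 > $12900, so the cap limits the traveler to $12900 − $9767.50 = $3132.50.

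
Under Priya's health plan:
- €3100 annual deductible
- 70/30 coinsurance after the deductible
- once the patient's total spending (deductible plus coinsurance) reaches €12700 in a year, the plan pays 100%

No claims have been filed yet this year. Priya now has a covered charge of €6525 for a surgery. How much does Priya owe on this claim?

Deductible not yet touched, so the first €3100 of the bill goes to the deductible.
That leaves €6525 − €3100 = €3425 for coinsurance.
Coinsurance: €3425 × 30% = €1027.50.
So the patient owes €3100 + €1027.50 = €4127.50 before any cap.
Cumulative spending €0 + €4127.50 = €4127.50 stays under the €12700 maximum.

€4127.50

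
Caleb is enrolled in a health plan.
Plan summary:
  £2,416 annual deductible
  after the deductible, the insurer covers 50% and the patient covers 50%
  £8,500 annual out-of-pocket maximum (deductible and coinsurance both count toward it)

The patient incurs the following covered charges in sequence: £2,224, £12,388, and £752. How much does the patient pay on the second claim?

£6,276

Claim 1 — £2,224: all of it applies to the deductible. Cost to patient: £2,224. OOP to date £2,224.
Claim 2 — £12,388: £192 to deductible, leaving £12,196; patient's 50% is £6,098. Claim cost before the cap: £192 + £6,098 = £6,290. Adding that to £2,224 gives £8,514, past the £8,500 cap; patient pays only £8,500 − £2,224 = £6,276.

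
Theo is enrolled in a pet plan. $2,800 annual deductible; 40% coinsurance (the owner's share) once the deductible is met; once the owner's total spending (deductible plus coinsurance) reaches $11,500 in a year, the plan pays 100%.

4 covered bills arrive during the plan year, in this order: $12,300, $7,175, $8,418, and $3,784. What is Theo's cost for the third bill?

$2,030

#1 ($12,300): $2,800 to deductible, leaving $9,500; 40% of $9,500 = $3,800. Owner pays $6,600; OOP now $6,600.
#2 ($7,175): 40% coinsurance on $7,175 = $2,870. Cost to owner: $2,870. OOP to date $9,470.
#3 ($8,418): deductible met; 40% of $8,418 = $3,367.20. That would push OOP to $12,837.20, over the $11,500 cap, so owner pays $11,500 − $9,470 = $2,030.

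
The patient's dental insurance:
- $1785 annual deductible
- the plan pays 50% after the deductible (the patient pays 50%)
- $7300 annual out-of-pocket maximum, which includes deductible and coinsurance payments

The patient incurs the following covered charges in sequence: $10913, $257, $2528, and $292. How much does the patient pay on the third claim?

Claim 1 ($10913): $1785 to deductible, leaving $9128; patient's 50% is $4564. Patient pays $6349; OOP now $6349.
Claim 2 ($257): deductible already satisfied, so patient's share is 50% × $257 = $128.50. Patient owes $128.50 (running OOP $6477.50).
Claim 3 ($2528): deductible met; 50% of $2528 = $1264. That would push OOP to $7741.50, over the $7300 cap, so patient pays $7300 − $6477.50 = $822.50.

$822.50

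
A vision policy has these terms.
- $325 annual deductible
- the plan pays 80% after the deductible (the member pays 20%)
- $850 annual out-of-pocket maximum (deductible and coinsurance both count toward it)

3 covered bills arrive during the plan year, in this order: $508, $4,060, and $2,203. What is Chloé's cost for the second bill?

Bill 1, $508: $325 to deductible, leaving $183; coinsurance $183 × 20% = $36.60. Member pays $361.60; OOP now $361.60.
Bill 2, $4,060: 20% coinsurance on $4,060 = $812. OOP would hit $1,173.60 > $850, so the cap limits the member to $850 − $361.60 = $488.40.

$488.40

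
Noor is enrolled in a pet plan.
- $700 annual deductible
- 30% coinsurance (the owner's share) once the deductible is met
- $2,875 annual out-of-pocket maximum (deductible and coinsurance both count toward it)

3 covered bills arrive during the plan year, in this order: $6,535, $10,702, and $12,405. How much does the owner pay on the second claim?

$424.50

Claim 1 — $6,535: deductible takes $700, $5,835 remains; owner's 30% is $1,750.50. Owner owes $2,450.50 (running OOP $2,450.50).
Claim 2 — $10,702: 30% coinsurance on $10,702 = $3,210.60. Adding that to $2,450.50 gives $5,661.10, past the $2,875 cap; owner pays only $2,875 − $2,450.50 = $424.50.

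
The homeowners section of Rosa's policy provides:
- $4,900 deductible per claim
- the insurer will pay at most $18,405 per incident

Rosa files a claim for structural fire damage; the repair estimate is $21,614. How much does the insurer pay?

$16,714

Subtract the deductible: $21,614 − $4,900 = $16,714.
That's under the $18,405 cap, so the insurer reimburses the full $16,714.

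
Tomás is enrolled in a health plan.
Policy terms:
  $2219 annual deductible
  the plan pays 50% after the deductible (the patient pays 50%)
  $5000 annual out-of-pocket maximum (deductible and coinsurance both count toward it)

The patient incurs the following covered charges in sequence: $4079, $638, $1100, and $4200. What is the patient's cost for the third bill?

Claim 1 — $4079: $2219 to deductible, leaving $1860; patient's 50% is $930. Patient pays $3149; OOP now $3149.
Claim 2 — $638: deductible met; 50% of $638 = $319. Patient owes $319 (running OOP $3468).
Claim 3 — $1100: 50% coinsurance on $1100 = $550. Cost to patient: $550. OOP to date $4018.

$550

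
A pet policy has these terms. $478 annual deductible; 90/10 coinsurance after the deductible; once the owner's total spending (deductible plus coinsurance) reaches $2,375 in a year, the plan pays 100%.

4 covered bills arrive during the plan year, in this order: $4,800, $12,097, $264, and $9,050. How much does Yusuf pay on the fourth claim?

Claim 1 ($4,800): deductible takes $478, $4,322 remains; owner's 10% is $432.20. Cost to owner: $910.20. OOP to date $910.20.
Claim 2 ($12,097): deductible already satisfied, so owner's share is 10% × $12,097 = $1,209.70. Cost to owner: $1,209.70. OOP to date $2,119.90.
Claim 3 ($264): deductible met; 10% of $264 = $26.40. Owner owes $26.40 (running OOP $2,146.30).
Claim 4 ($9,050): 10% coinsurance on $9,050 = $905. OOP would hit $3,051.30 > $2,375, so the cap limits the owner to $2,375 − $2,146.30 = $228.70.

$228.70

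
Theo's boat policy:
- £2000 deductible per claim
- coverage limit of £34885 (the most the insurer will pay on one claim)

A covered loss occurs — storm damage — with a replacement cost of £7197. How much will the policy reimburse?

£5197

Less the £2000 deductible: £7197 − £2000 = £5197.
That's under the £34885 cap, so the insurer reimburses the full £5197.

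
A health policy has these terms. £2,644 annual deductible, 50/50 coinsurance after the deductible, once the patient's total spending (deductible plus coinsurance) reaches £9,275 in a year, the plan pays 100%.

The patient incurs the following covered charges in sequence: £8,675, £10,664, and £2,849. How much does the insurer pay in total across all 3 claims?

#1 (£8,675): deductible takes £2,644, £6,031 remains; 50% of £6,031 = £3,015.50. Patient owes £5,659.50 (running OOP £5,659.50). Plan pays £8,675 − £5,659.50 = £3,015.50.
#2 (£10,664): deductible already satisfied, so patient's share is 50% × £10,664 = £5,332. Adding that to £5,659.50 gives £10,991.50, past the £9,275 cap; patient pays only £9,275 − £5,659.50 = £3,615.50. Plan pays £10,664 − £3,615.50 = £7,048.50.
#3 (£2,849): deductible met; 50% of £2,849 = £1,424.50. That would push OOP to £10,699.50, over the £9,275 cap, so patient pays £9,275 − £9,275 = £0. Insurer: £2,849 − £0 = £2,849.
Insurer total = bills − patient's total = £22,188 − £9,275 = £12,913.

£12,913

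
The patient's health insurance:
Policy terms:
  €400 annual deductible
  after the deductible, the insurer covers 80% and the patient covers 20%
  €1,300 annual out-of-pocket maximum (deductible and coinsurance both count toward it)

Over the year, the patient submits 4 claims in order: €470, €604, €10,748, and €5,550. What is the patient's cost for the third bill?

Claim 1 — €470: deductible takes €400, €70 remains; coinsurance €70 × 20% = €14. Patient pays €414; OOP now €414.
Claim 2 — €604: deductible met; 20% of €604 = €120.80. Cost to patient: €120.80. OOP to date €534.80.
Claim 3 — €10,748: deductible already satisfied, so patient's share is 20% × €10,748 = €2,149.60. That would push OOP to €2,684.40, over the €1,300 cap, so patient pays €1,300 − €534.80 = €765.20.

€765.20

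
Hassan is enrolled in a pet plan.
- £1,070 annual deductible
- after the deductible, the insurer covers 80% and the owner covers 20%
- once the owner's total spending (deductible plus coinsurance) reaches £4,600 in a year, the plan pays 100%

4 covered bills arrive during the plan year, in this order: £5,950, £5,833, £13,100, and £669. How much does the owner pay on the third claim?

Bill 1, £5,950: deductible takes £1,070, £4,880 remains; owner's 20% is £976. Owner pays £2,046; OOP now £2,046.
Bill 2, £5,833: 20% coinsurance on £5,833 = £1,166.60. Cost to owner: £1,166.60. OOP to date £3,212.60.
Bill 3, £13,100: deductible met; 20% of £13,100 = £2,620. That would push OOP to £5,832.60, over the £4,600 cap, so owner pays £4,600 − £3,212.60 = £1,387.40.

£1,387.40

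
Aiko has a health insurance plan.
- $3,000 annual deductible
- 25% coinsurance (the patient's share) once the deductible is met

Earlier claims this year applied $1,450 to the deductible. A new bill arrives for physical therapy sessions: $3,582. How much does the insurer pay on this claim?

Deductible still to meet: $3,000 − $1,450 = $1,550.
That leaves $3,582 − $1,550 = $2,032 for coinsurance.
25% of $2,032 = $508 falls to the patient.
So the patient owes $1,550 + $508 = $2,058.
Insurer pays the balance: $3,582 − $2,058 = $1,524.

$1,524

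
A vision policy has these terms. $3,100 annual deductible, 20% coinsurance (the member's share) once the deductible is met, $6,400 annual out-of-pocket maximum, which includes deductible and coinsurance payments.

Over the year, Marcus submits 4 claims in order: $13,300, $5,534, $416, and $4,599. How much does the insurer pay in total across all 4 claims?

$17,449

#1 ($13,300): $3,100 to deductible, leaving $10,200; 20% of $10,200 = $2,040. Member owes $5,140 (running OOP $5,140). Plan pays $13,300 − $5,140 = $8,160.
#2 ($5,534): deductible met; 20% of $5,534 = $1,106.80. Cost to member: $1,106.80. OOP to date $6,246.80. Plan pays $5,534 − $1,106.80 = $4,427.20.
#3 ($416): 20% coinsurance on $416 = $83.20. Member pays $83.20; OOP now $6,330. Insurer: $416 − $83.20 = $332.80.
#4 ($4,599): deductible already satisfied, so member's share is 20% × $4,599 = $919.80. Adding that to $6,330 gives $7,249.80, past the $6,400 cap; member pays only $6,400 − $6,330 = $70. Plan pays $4,599 − $70 = $4,529.
Insurer total: $8,160 + $4,427.20 + $332.80 + $4,529 = $17,449.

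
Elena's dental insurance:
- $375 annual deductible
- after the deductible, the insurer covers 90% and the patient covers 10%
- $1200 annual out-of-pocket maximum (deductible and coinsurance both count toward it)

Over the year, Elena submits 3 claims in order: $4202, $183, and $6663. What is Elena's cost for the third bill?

Bill 1, $4202: $375 to deductible, leaving $3827; coinsurance $3827 × 10% = $382.70. Patient owes $757.70 (running OOP $757.70).
Bill 2, $183: 10% coinsurance on $183 = $18.30. Patient pays $18.30; OOP now $776.
Bill 3, $6663: deductible already satisfied, so patient's share is 10% × $6663 = $666.30. OOP would hit $1442.30 > $1200, so the cap limits the patient to $1200 − $776 = $424.

$424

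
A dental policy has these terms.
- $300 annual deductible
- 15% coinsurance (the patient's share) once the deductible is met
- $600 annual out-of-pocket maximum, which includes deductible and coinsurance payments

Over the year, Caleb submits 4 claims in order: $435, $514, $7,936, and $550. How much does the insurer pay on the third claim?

Claim 1 ($435): $300 to deductible, leaving $135; coinsurance $135 × 15% = $20.25. Patient owes $320.25 (running OOP $320.25). Insurer: $435 − $320.25 = $114.75.
Claim 2 ($514): 15% coinsurance on $514 = $77.10. Cost to patient: $77.10. OOP to date $397.35. Plan pays $514 − $77.10 = $436.90.
Claim 3 ($7,936): 15% coinsurance on $7,936 = $1,190.40. That would push OOP to $1,587.75, over the $600 cap, so patient pays $600 − $397.35 = $202.65. Insurer: $7,936 − $202.65 = $7,733.35.

$7,733.35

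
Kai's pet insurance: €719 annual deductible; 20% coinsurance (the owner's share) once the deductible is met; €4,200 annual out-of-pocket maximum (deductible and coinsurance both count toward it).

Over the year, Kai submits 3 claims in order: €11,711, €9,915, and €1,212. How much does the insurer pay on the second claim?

Bill 1, €11,711: deductible takes €719, €10,992 remains; coinsurance €10,992 × 20% = €2,198.40. Cost to owner: €2,917.40. OOP to date €2,917.40. Plan pays €11,711 − €2,917.40 = €8,793.60.
Bill 2, €9,915: deductible already satisfied, so owner's share is 20% × €9,915 = €1,983. That would push OOP to €4,900.40, over the €4,200 cap, so owner pays €4,200 − €2,917.40 = €1,282.60. Insurer: €9,915 − €1,282.60 = €8,632.40.

€8,632.40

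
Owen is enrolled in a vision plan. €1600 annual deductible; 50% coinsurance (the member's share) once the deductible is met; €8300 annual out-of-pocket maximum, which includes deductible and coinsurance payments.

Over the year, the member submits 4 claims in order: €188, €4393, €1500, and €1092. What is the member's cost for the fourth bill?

€546

Claim 1 — €188: entire amount goes to the deductible. Cost to member: €188. OOP to date €188.
Claim 2 — €4393: €1412 finishes the deductible; €2981 goes to coinsurance; 50% of €2981 = €1490.50. Cost to member: €2902.50. OOP to date €3090.50.
Claim 3 — €1500: deductible met; 50% of €1500 = €750. Member owes €750 (running OOP €3840.50).
Claim 4 — €1092: deductible already satisfied, so member's share is 50% × €1092 = €546. Member owes €546 (running OOP €4386.50).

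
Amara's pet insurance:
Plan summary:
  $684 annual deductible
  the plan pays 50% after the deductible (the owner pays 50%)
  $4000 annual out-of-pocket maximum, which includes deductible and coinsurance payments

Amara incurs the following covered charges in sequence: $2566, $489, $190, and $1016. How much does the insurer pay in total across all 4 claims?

Claim 1 — $2566: $684 to deductible, leaving $1882; owner's 50% is $941. Owner owes $1625 (running OOP $1625). Insurer: $2566 − $1625 = $941.
Claim 2 — $489: deductible met; 50% of $489 = $244.50. Owner owes $244.50 (running OOP $1869.50). Plan pays $489 − $244.50 = $244.50.
Claim 3 — $190: deductible already satisfied, so owner's share is 50% × $190 = $95. Cost to owner: $95. OOP to date $1964.50. Insurer: $190 − $95 = $95.
Claim 4 — $1016: deductible already satisfied, so owner's share is 50% × $1016 = $508. Owner pays $508; OOP now $2472.50. Insurer: $1016 − $508 = $508.
Insurer total: $941 + $244.50 + $95 + $508 = $1788.50.

$1788.50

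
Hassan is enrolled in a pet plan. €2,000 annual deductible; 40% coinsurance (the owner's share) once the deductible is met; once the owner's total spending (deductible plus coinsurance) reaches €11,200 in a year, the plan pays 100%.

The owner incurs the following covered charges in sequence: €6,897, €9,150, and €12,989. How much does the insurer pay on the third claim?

€9,407.80

Claim 1 (€6,897): €2,000 finishes the deductible; €4,897 goes to coinsurance; coinsurance €4,897 × 40% = €1,958.80. Owner pays €3,958.80; OOP now €3,958.80. Plan pays €6,897 − €3,958.80 = €2,938.20.
Claim 2 (€9,150): 40% coinsurance on €9,150 = €3,660. Owner owes €3,660 (running OOP €7,618.80). Plan pays €9,150 − €3,660 = €5,490.
Claim 3 (€12,989): deductible met; 40% of €12,989 = €5,195.60. That would push OOP to €12,814.40, over the €11,200 cap, so owner pays €11,200 − €7,618.80 = €3,581.20. Insurer: €12,989 − €3,581.20 = €9,407.80.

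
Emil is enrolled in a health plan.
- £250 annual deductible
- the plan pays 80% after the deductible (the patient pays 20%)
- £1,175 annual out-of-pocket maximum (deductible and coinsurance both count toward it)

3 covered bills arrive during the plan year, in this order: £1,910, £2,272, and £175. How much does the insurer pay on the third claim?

£140

#1 (£1,910): deductible takes £250, £1,660 remains; coinsurance £1,660 × 20% = £332. Patient pays £582; OOP now £582. Insurer: £1,910 − £582 = £1,328.
#2 (£2,272): 20% coinsurance on £2,272 = £454.40. Patient pays £454.40; OOP now £1,036.40. Plan pays £2,272 − £454.40 = £1,817.60.
#3 (£175): 20% coinsurance on £175 = £35. Cost to patient: £35. OOP to date £1,071.40. Insurer: £175 − £35 = £140.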